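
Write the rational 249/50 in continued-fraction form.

Run the Euclidean algorithm on 249 and 50; the successive quotients are the partial quotients a_0, a_1, ... (each step inverts the fractional part left over by the previous one):
  249 = 4*50 + 49, so a_0 = 4.
  50 = 1*49 + 1, so a_1 = 1.
  49 = 49*1 + 0, so a_2 = 49.
The remainder reaches 0 after 3 divisions, so the expansion has 3 partial quotients, read off in order.

[4; 1, 49]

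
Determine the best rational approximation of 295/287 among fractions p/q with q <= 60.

Expand x = 295/287 as a continued fraction with the Euclidean algorithm:
  295 = 1*287 + 8, so a_0 = 1.
  287 = 35*8 + 7, so a_1 = 35.
  8 = 1*7 + 1, so a_2 = 1.
  7 = 7*1 + 0, so a_3 = 7.
so x = [1; 35, 1, 7].
Convergents (p_i = a_i*p_{i-1} + p_{i-2}, q_i = a_i*q_{i-1} + q_{i-2} with p_{-2}=0, p_{-1}=1, q_{-2}=1, q_{-1}=0), until the denominator exceeds 60:
  i=0: a_0=1, p_0 = 1*1 + 0 = 1, q_0 = 1*0 + 1 = 1.
  i=1: a_1=35, p_1 = 35*1 + 1 = 36, q_1 = 35*1 + 0 = 35.
  i=2: a_2=1, p_2 = 1*36 + 1 = 37, q_2 = 1*35 + 1 = 36.
  i=3: a_3=7, p_3 = 7*37 + 36 = 295, q_3 = 7*36 + 35 = 287.
q_3 = 287 > 60, so the last convergent with denominator <= 60 is p_2/q_2 = 37/36.
The closest fraction with denominator <= 60 is either p_2/q_2 or the intermediate fraction (k*p_2 + p_1)/(k*q_2 + q_1) with the largest k >= 1 whose denominator stays <= 60; these approach x as k grows, and every other convergent or intermediate fraction in range is farther away.
Largest k: floor((60 - q_1)/q_2) = floor((60 - 35)/36) = 0.
Since k = 0, no intermediate fraction beyond p_2/q_2 has denominator <= 60, so the convergent 37/36 is the closest (its error is |295*36 - 37*287|/(287*36) = 1/10332).

37/36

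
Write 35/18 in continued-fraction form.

Run the Euclidean algorithm on 35 and 18; the successive quotients are the partial quotients a_0, a_1, ... (each step inverts the fractional part left over by the previous one):
  35 = 1*18 + 17, so a_0 = 1.
  18 = 1*17 + 1, so a_1 = 1.
  17 = 17*1 + 0, so a_2 = 17.
The remainder reaches 0 after 3 divisions, so the expansion has 3 partial quotients, read off in order.

[1; 1, 17]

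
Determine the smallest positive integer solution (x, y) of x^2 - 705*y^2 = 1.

(x, y) = (237161, 8932)

First expand sqrt(705) as a continued fraction. With x_i = (sqrt(705) + m_i)/d_i and (m_0, d_0) = (0, 1): a_0 = floor(sqrt(705)) = 26, since 26^2 = 676 <= 705 < 729 = 27^2.
Iterate m_{i+1} = d_i*a_i - m_i, d_{i+1} = (705 - m_{i+1}^2)/d_i, a_{i+1} = floor((a_0 + m_{i+1})/d_{i+1}):
  m_1 = 1*26 - 0 = 26, d_1 = (705 - 26^2)/1 = 29/1 = 29, a_1 = floor((26 + 26)/29) = 1.
  m_2 = 29*1 - 26 = 3, d_2 = (705 - 3^2)/29 = 696/29 = 24, a_2 = floor((26 + 3)/24) = 1.
  m_3 = 24*1 - 3 = 21, d_3 = (705 - 21^2)/24 = 264/24 = 11, a_3 = floor((26 + 21)/11) = 4.
  m_4 = 11*4 - 21 = 23, d_4 = (705 - 23^2)/11 = 176/11 = 16, a_4 = floor((26 + 23)/16) = 3.
  m_5 = 16*3 - 23 = 25, d_5 = (705 - 25^2)/16 = 80/16 = 5, a_5 = floor((26 + 25)/5) = 10.
  m_6 = 5*10 - 25 = 25, d_6 = (705 - 25^2)/5 = 80/5 = 16, a_6 = floor((26 + 25)/16) = 3.
  m_7 = 16*3 - 25 = 23, d_7 = (705 - 23^2)/16 = 176/16 = 11, a_7 = floor((26 + 23)/11) = 4.
  m_8 = 11*4 - 23 = 21, d_8 = (705 - 21^2)/11 = 264/11 = 24, a_8 = floor((26 + 21)/24) = 1.
  m_9 = 24*1 - 21 = 3, d_9 = (705 - 3^2)/24 = 696/24 = 29, a_9 = floor((26 + 3)/29) = 1.
  m_10 = 29*1 - 3 = 26, d_10 = (705 - 26^2)/29 = 29/29 = 1, a_10 = floor((26 + 26)/1) = 52.
  m_11 = 1*52 - 26 = 26, d_11 = (705 - 26^2)/1 = 29/1 = 29: (m_11, d_11) = (m_1, d_1) = (26, 29), so from here the quotients repeat a_1, ..., a_10; the period length is 10.
So sqrt(705) = [26; (1, 1, 4, 3, 10, 3, 4, 1, 1, 52)] with period length k = 10.
k is even, so the fundamental solution of x^2 - 705y^2 = 1 is (p_{k-1}, q_{k-1}) = (p_9, q_9); compute convergents through index 9.
Convergents (p_i = a_i*p_{i-1} + p_{i-2}, q_i = a_i*q_{i-1} + q_{i-2} with p_{-2}=0, p_{-1}=1, q_{-2}=1, q_{-1}=0):
  i=0: a_0=26, p_0 = 26*1 + 0 = 26, q_0 = 26*0 + 1 = 1.
  i=1: a_1=1, p_1 = 1*26 + 1 = 27, q_1 = 1*1 + 0 = 1.
  i=2: a_2=1, p_2 = 1*27 + 26 = 53, q_2 = 1*1 + 1 = 2.
  i=3: a_3=4, p_3 = 4*53 + 27 = 239, q_3 = 4*2 + 1 = 9.
  i=4: a_4=3, p_4 = 3*239 + 53 = 770, q_4 = 3*9 + 2 = 29.
  i=5: a_5=10, p_5 = 10*770 + 239 = 7939, q_5 = 10*29 + 9 = 299.
  i=6: a_6=3, p_6 = 3*7939 + 770 = 24587, q_6 = 3*299 + 29 = 926.
  i=7: a_7=4, p_7 = 4*24587 + 7939 = 106287, q_7 = 4*926 + 299 = 4003.
  i=8: a_8=1, p_8 = 1*106287 + 24587 = 130874, q_8 = 1*4003 + 926 = 4929.
  i=9: a_9=1, p_9 = 1*130874 + 106287 = 237161, q_9 = 1*4929 + 4003 = 8932.
Check: 237161^2 - 705*8932^2 = 56245339921 - 56245339920 = 1, so (x, y) = (237161, 8932) solves the equation, and by the theorem it is the least positive solution.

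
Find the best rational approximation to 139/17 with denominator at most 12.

90/11

Expand x = 139/17 as a continued fraction with the Euclidean algorithm:
  139 = 8*17 + 3, so a_0 = 8.
  17 = 5*3 + 2, so a_1 = 5.
  3 = 1*2 + 1, so a_2 = 1.
  2 = 2*1 + 0, so a_3 = 2.
so x = [8; 5, 1, 2].
Convergents (p_i = a_i*p_{i-1} + p_{i-2}, q_i = a_i*q_{i-1} + q_{i-2} with p_{-2}=0, p_{-1}=1, q_{-2}=1, q_{-1}=0), until the denominator exceeds 12:
  i=0: a_0=8, p_0 = 8*1 + 0 = 8, q_0 = 8*0 + 1 = 1.
  i=1: a_1=5, p_1 = 5*8 + 1 = 41, q_1 = 5*1 + 0 = 5.
  i=2: a_2=1, p_2 = 1*41 + 8 = 49, q_2 = 1*5 + 1 = 6.
  i=3: a_3=2, p_3 = 2*49 + 41 = 139, q_3 = 2*6 + 5 = 17.
q_3 = 17 > 12, so the last convergent with denominator <= 12 is p_2/q_2 = 49/6.
The closest fraction with denominator <= 12 is either p_2/q_2 or the intermediate fraction (k*p_2 + p_1)/(k*q_2 + q_1) with the largest k >= 1 whose denominator stays <= 12; these approach x as k grows, and every other convergent or intermediate fraction in range is farther away.
Largest k: floor((12 - q_1)/q_2) = floor((12 - 5)/6) = 1.
That gives (1*49 + 41)/(1*6 + 5) = 90/11.
Compare the errors: |x - 49/6| = |139*6 - 49*17|/(17*6) = 1/102, and |x - 90/11| = |139*11 - 90*17|/(17*11) = 1/187.
Cross-multiplying, 1*102 = 102 < 187 = 1*187, so 1/187 is smaller: the intermediate fraction 90/11 is closer to x than 49/6.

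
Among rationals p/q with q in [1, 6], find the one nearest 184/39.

Expand x = 184/39 as a continued fraction with the Euclidean algorithm:
  184 = 4*39 + 28, so a_0 = 4.
  39 = 1*28 + 11, so a_1 = 1.
  28 = 2*11 + 6, so a_2 = 2.
  11 = 1*6 + 5, so a_3 = 1.
  6 = 1*5 + 1, so a_4 = 1.
  5 = 5*1 + 0, so a_5 = 5.
so x = [4; 1, 2, 1, 1, 5].
Convergents (p_i = a_i*p_{i-1} + p_{i-2}, q_i = a_i*q_{i-1} + q_{i-2} with p_{-2}=0, p_{-1}=1, q_{-2}=1, q_{-1}=0), until the denominator exceeds 6:
  i=0: a_0=4, p_0 = 4*1 + 0 = 4, q_0 = 4*0 + 1 = 1.
  i=1: a_1=1, p_1 = 1*4 + 1 = 5, q_1 = 1*1 + 0 = 1.
  i=2: a_2=2, p_2 = 2*5 + 4 = 14, q_2 = 2*1 + 1 = 3.
  i=3: a_3=1, p_3 = 1*14 + 5 = 19, q_3 = 1*3 + 1 = 4.
  i=4: a_4=1, p_4 = 1*19 + 14 = 33, q_4 = 1*4 + 3 = 7.
q_4 = 7 > 6, so the last convergent with denominator <= 6 is p_3/q_3 = 19/4.
The closest fraction with denominator <= 6 is either p_3/q_3 or the intermediate fraction (k*p_3 + p_2)/(k*q_3 + q_2) with the largest k >= 1 whose denominator stays <= 6; these approach x as k grows, and every other convergent or intermediate fraction in range is farther away.
Largest k: floor((6 - q_2)/q_3) = floor((6 - 3)/4) = 0.
Since k = 0, no intermediate fraction beyond p_3/q_3 has denominator <= 6, so the convergent 19/4 is the closest (its error is |184*4 - 19*39|/(39*4) = 5/156).

19/4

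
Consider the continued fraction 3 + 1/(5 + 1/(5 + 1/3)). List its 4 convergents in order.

3/1, 16/5, 83/26, 265/83

Using the convergent recurrence p_i = a_i*p_{i-1} + p_{i-2}, q_i = a_i*q_{i-1} + q_{i-2} with p_{-2}=0, p_{-1}=1, q_{-2}=1, q_{-1}=0:
  i=0: a_0=3, p_0 = 3*1 + 0 = 3, q_0 = 3*0 + 1 = 1.
  i=1: a_1=5, p_1 = 5*3 + 1 = 16, q_1 = 5*1 + 0 = 5.
  i=2: a_2=5, p_2 = 5*16 + 3 = 83, q_2 = 5*5 + 1 = 26.
  i=3: a_3=3, p_3 = 3*83 + 16 = 265, q_3 = 3*26 + 5 = 83.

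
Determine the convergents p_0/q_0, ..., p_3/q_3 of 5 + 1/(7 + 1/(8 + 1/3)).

Using the convergent recurrence p_i = a_i*p_{i-1} + p_{i-2}, q_i = a_i*q_{i-1} + q_{i-2} with p_{-2}=0, p_{-1}=1, q_{-2}=1, q_{-1}=0:
  i=0: a_0=5, p_0 = 5*1 + 0 = 5, q_0 = 5*0 + 1 = 1.
  i=1: a_1=7, p_1 = 7*5 + 1 = 36, q_1 = 7*1 + 0 = 7.
  i=2: a_2=8, p_2 = 8*36 + 5 = 293, q_2 = 8*7 + 1 = 57.
  i=3: a_3=3, p_3 = 3*293 + 36 = 915, q_3 = 3*57 + 7 = 178.

5/1, 36/7, 293/57, 915/178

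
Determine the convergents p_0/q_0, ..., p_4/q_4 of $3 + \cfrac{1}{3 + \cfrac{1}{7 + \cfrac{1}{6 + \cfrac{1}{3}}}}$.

Using the convergent recurrence p_i = a_i*p_{i-1} + p_{i-2}, q_i = a_i*q_{i-1} + q_{i-2} with p_{-2}=0, p_{-1}=1, q_{-2}=1, q_{-1}=0:
  i=0: a_0=3, p_0 = 3*1 + 0 = 3, q_0 = 3*0 + 1 = 1.
  i=1: a_1=3, p_1 = 3*3 + 1 = 10, q_1 = 3*1 + 0 = 3.
  i=2: a_2=7, p_2 = 7*10 + 3 = 73, q_2 = 7*3 + 1 = 22.
  i=3: a_3=6, p_3 = 6*73 + 10 = 448, q_3 = 6*22 + 3 = 135.
  i=4: a_4=3, p_4 = 3*448 + 73 = 1417, q_4 = 3*135 + 22 = 427.

3/1, 10/3, 73/22, 448/135, 1417/427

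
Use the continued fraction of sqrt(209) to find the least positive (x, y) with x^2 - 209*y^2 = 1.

(x, y) = (46551, 3220)

First expand sqrt(209) as a continued fraction. With x_i = (sqrt(209) + m_i)/d_i and (m_0, d_0) = (0, 1): a_0 = floor(sqrt(209)) = 14, since 14^2 = 196 <= 209 < 225 = 15^2.
Iterate m_{i+1} = d_i*a_i - m_i, d_{i+1} = (209 - m_{i+1}^2)/d_i, a_{i+1} = floor((a_0 + m_{i+1})/d_{i+1}):
  m_1 = 1*14 - 0 = 14, d_1 = (209 - 14^2)/1 = 13/1 = 13, a_1 = floor((14 + 14)/13) = 2.
  m_2 = 13*2 - 14 = 12, d_2 = (209 - 12^2)/13 = 65/13 = 5, a_2 = floor((14 + 12)/5) = 5.
  m_3 = 5*5 - 12 = 13, d_3 = (209 - 13^2)/5 = 40/5 = 8, a_3 = floor((14 + 13)/8) = 3.
  m_4 = 8*3 - 13 = 11, d_4 = (209 - 11^2)/8 = 88/8 = 11, a_4 = floor((14 + 11)/11) = 2.
  m_5 = 11*2 - 11 = 11, d_5 = (209 - 11^2)/11 = 88/11 = 8, a_5 = floor((14 + 11)/8) = 3.
  m_6 = 8*3 - 11 = 13, d_6 = (209 - 13^2)/8 = 40/8 = 5, a_6 = floor((14 + 13)/5) = 5.
  m_7 = 5*5 - 13 = 12, d_7 = (209 - 12^2)/5 = 65/5 = 13, a_7 = floor((14 + 12)/13) = 2.
  m_8 = 13*2 - 12 = 14, d_8 = (209 - 14^2)/13 = 13/13 = 1, a_8 = floor((14 + 14)/1) = 28.
  m_9 = 1*28 - 14 = 14, d_9 = (209 - 14^2)/1 = 13/1 = 13: (m_9, d_9) = (m_1, d_1) = (14, 13), so from here the quotients repeat a_1, ..., a_8; the period length is 8.
So sqrt(209) = [14; (2, 5, 3, 2, 3, 5, 2, 28)] with period length k = 8.
k is even, so the fundamental solution of x^2 - 209y^2 = 1 is (p_{k-1}, q_{k-1}) = (p_7, q_7); compute convergents through index 7.
Convergents (p_i = a_i*p_{i-1} + p_{i-2}, q_i = a_i*q_{i-1} + q_{i-2} with p_{-2}=0, p_{-1}=1, q_{-2}=1, q_{-1}=0):
  i=0: a_0=14, p_0 = 14*1 + 0 = 14, q_0 = 14*0 + 1 = 1.
  i=1: a_1=2, p_1 = 2*14 + 1 = 29, q_1 = 2*1 + 0 = 2.
  i=2: a_2=5, p_2 = 5*29 + 14 = 159, q_2 = 5*2 + 1 = 11.
  i=3: a_3=3, p_3 = 3*159 + 29 = 506, q_3 = 3*11 + 2 = 35.
  i=4: a_4=2, p_4 = 2*506 + 159 = 1171, q_4 = 2*35 + 11 = 81.
  i=5: a_5=3, p_5 = 3*1171 + 506 = 4019, q_5 = 3*81 + 35 = 278.
  i=6: a_6=5, p_6 = 5*4019 + 1171 = 21266, q_6 = 5*278 + 81 = 1471.
  i=7: a_7=2, p_7 = 2*21266 + 4019 = 46551, q_7 = 2*1471 + 278 = 3220.
Check: 46551^2 - 209*3220^2 = 2166995601 - 2166995600 = 1, so (x, y) = (46551, 3220) solves the equation, and by the theorem it is the least positive solution.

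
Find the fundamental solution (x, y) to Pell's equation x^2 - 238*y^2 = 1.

First expand sqrt(238) as a continued fraction. With x_i = (sqrt(238) + m_i)/d_i and (m_0, d_0) = (0, 1): a_0 = floor(sqrt(238)) = 15, since 15^2 = 225 <= 238 < 256 = 16^2.
Iterate m_{i+1} = d_i*a_i - m_i, d_{i+1} = (238 - m_{i+1}^2)/d_i, a_{i+1} = floor((a_0 + m_{i+1})/d_{i+1}):
  m_1 = 1*15 - 0 = 15, d_1 = (238 - 15^2)/1 = 13/1 = 13, a_1 = floor((15 + 15)/13) = 2.
  m_2 = 13*2 - 15 = 11, d_2 = (238 - 11^2)/13 = 117/13 = 9, a_2 = floor((15 + 11)/9) = 2.
  m_3 = 9*2 - 11 = 7, d_3 = (238 - 7^2)/9 = 189/9 = 21, a_3 = floor((15 + 7)/21) = 1.
  m_4 = 21*1 - 7 = 14, d_4 = (238 - 14^2)/21 = 42/21 = 2, a_4 = floor((15 + 14)/2) = 14.
  m_5 = 2*14 - 14 = 14, d_5 = (238 - 14^2)/2 = 42/2 = 21, a_5 = floor((15 + 14)/21) = 1.
  m_6 = 21*1 - 14 = 7, d_6 = (238 - 7^2)/21 = 189/21 = 9, a_6 = floor((15 + 7)/9) = 2.
  m_7 = 9*2 - 7 = 11, d_7 = (238 - 11^2)/9 = 117/9 = 13, a_7 = floor((15 + 11)/13) = 2.
  m_8 = 13*2 - 11 = 15, d_8 = (238 - 15^2)/13 = 13/13 = 1, a_8 = floor((15 + 15)/1) = 30.
  m_9 = 1*30 - 15 = 15, d_9 = (238 - 15^2)/1 = 13/1 = 13: (m_9, d_9) = (m_1, d_1) = (15, 13), so from here the quotients repeat a_1, ..., a_8; the period length is 8.
So sqrt(238) = [15; (2, 2, 1, 14, 1, 2, 2, 30)] with period length k = 8.
k is even, so the fundamental solution of x^2 - 238y^2 = 1 is (p_{k-1}, q_{k-1}) = (p_7, q_7); compute convergents through index 7.
Convergents (p_i = a_i*p_{i-1} + p_{i-2}, q_i = a_i*q_{i-1} + q_{i-2} with p_{-2}=0, p_{-1}=1, q_{-2}=1, q_{-1}=0):
  i=0: a_0=15, p_0 = 15*1 + 0 = 15, q_0 = 15*0 + 1 = 1.
  i=1: a_1=2, p_1 = 2*15 + 1 = 31, q_1 = 2*1 + 0 = 2.
  i=2: a_2=2, p_2 = 2*31 + 15 = 77, q_2 = 2*2 + 1 = 5.
  i=3: a_3=1, p_3 = 1*77 + 31 = 108, q_3 = 1*5 + 2 = 7.
  i=4: a_4=14, p_4 = 14*108 + 77 = 1589, q_4 = 14*7 + 5 = 103.
  i=5: a_5=1, p_5 = 1*1589 + 108 = 1697, q_5 = 1*103 + 7 = 110.
  i=6: a_6=2, p_6 = 2*1697 + 1589 = 4983, q_6 = 2*110 + 103 = 323.
  i=7: a_7=2, p_7 = 2*4983 + 1697 = 11663, q_7 = 2*323 + 110 = 756.
Check: 11663^2 - 238*756^2 = 136025569 - 136025568 = 1, so (x, y) = (11663, 756) solves the equation, and by the theorem it is the least positive solution.

(x, y) = (11663, 756)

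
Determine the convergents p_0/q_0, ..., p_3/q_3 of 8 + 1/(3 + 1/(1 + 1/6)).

Using the convergent recurrence p_i = a_i*p_{i-1} + p_{i-2}, q_i = a_i*q_{i-1} + q_{i-2} with p_{-2}=0, p_{-1}=1, q_{-2}=1, q_{-1}=0:
  i=0: a_0=8, p_0 = 8*1 + 0 = 8, q_0 = 8*0 + 1 = 1.
  i=1: a_1=3, p_1 = 3*8 + 1 = 25, q_1 = 3*1 + 0 = 3.
  i=2: a_2=1, p_2 = 1*25 + 8 = 33, q_2 = 1*3 + 1 = 4.
  i=3: a_3=6, p_3 = 6*33 + 25 = 223, q_3 = 6*4 + 3 = 27.

8/1, 25/3, 33/4, 223/27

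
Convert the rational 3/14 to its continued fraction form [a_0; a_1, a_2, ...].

Run the Euclidean algorithm on 3 and 14; the successive quotients are the partial quotients a_0, a_1, ... (each step inverts the fractional part left over by the previous one):
  3 = 0*14 + 3, so a_0 = 0.
  14 = 4*3 + 2, so a_1 = 4.
  3 = 1*2 + 1, so a_2 = 1.
  2 = 2*1 + 0, so a_3 = 2.
The remainder reaches 0 after 4 divisions, so the expansion has 4 partial quotients, read off in order.

[0; 4, 1, 2]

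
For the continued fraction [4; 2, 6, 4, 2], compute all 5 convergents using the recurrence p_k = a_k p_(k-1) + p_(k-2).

4/1, 9/2, 58/13, 241/54, 540/121

Using the convergent recurrence p_i = a_i*p_{i-1} + p_{i-2}, q_i = a_i*q_{i-1} + q_{i-2} with p_{-2}=0, p_{-1}=1, q_{-2}=1, q_{-1}=0:
  i=0: a_0=4, p_0 = 4*1 + 0 = 4, q_0 = 4*0 + 1 = 1.
  i=1: a_1=2, p_1 = 2*4 + 1 = 9, q_1 = 2*1 + 0 = 2.
  i=2: a_2=6, p_2 = 6*9 + 4 = 58, q_2 = 6*2 + 1 = 13.
  i=3: a_3=4, p_3 = 4*58 + 9 = 241, q_3 = 4*13 + 2 = 54.
  i=4: a_4=2, p_4 = 2*241 + 58 = 540, q_4 = 2*54 + 13 = 121.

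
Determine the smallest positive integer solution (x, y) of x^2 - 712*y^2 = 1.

First expand sqrt(712) as a continued fraction. With x_i = (sqrt(712) + m_i)/d_i and (m_0, d_0) = (0, 1): a_0 = floor(sqrt(712)) = 26, since 26^2 = 676 <= 712 < 729 = 27^2.
Iterate m_{i+1} = d_i*a_i - m_i, d_{i+1} = (712 - m_{i+1}^2)/d_i, a_{i+1} = floor((a_0 + m_{i+1})/d_{i+1}):
  m_1 = 1*26 - 0 = 26, d_1 = (712 - 26^2)/1 = 36/1 = 36, a_1 = floor((26 + 26)/36) = 1.
  m_2 = 36*1 - 26 = 10, d_2 = (712 - 10^2)/36 = 612/36 = 17, a_2 = floor((26 + 10)/17) = 2.
  m_3 = 17*2 - 10 = 24, d_3 = (712 - 24^2)/17 = 136/17 = 8, a_3 = floor((26 + 24)/8) = 6.
  m_4 = 8*6 - 24 = 24, d_4 = (712 - 24^2)/8 = 136/8 = 17, a_4 = floor((26 + 24)/17) = 2.
  m_5 = 17*2 - 24 = 10, d_5 = (712 - 10^2)/17 = 612/17 = 36, a_5 = floor((26 + 10)/36) = 1.
  m_6 = 36*1 - 10 = 26, d_6 = (712 - 26^2)/36 = 36/36 = 1, a_6 = floor((26 + 26)/1) = 52.
  m_7 = 1*52 - 26 = 26, d_7 = (712 - 26^2)/1 = 36/1 = 36: (m_7, d_7) = (m_1, d_1) = (26, 36), so from here the quotients repeat a_1, ..., a_6; the period length is 6.
So sqrt(712) = [26; (1, 2, 6, 2, 1, 52)] with period length k = 6.
k is even, so the fundamental solution of x^2 - 712y^2 = 1 is (p_{k-1}, q_{k-1}) = (p_5, q_5); compute convergents through index 5.
Convergents (p_i = a_i*p_{i-1} + p_{i-2}, q_i = a_i*q_{i-1} + q_{i-2} with p_{-2}=0, p_{-1}=1, q_{-2}=1, q_{-1}=0):
  i=0: a_0=26, p_0 = 26*1 + 0 = 26, q_0 = 26*0 + 1 = 1.
  i=1: a_1=1, p_1 = 1*26 + 1 = 27, q_1 = 1*1 + 0 = 1.
  i=2: a_2=2, p_2 = 2*27 + 26 = 80, q_2 = 2*1 + 1 = 3.
  i=3: a_3=6, p_3 = 6*80 + 27 = 507, q_3 = 6*3 + 1 = 19.
  i=4: a_4=2, p_4 = 2*507 + 80 = 1094, q_4 = 2*19 + 3 = 41.
  i=5: a_5=1, p_5 = 1*1094 + 507 = 1601, q_5 = 1*41 + 19 = 60.
Check: 1601^2 - 712*60^2 = 2563201 - 2563200 = 1, so (x, y) = (1601, 60) solves the equation, and by the theorem it is the least positive solution.

(x, y) = (1601, 60)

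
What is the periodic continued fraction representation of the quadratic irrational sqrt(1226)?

[35; (70)]

Write x_i = (sqrt(1226) + m_i)/d_i with (m_0, d_0) = (0, 1). a_0 = floor(sqrt(1226)) = 35, since 35^2 = 1225 <= 1226 < 1296 = 36^2.
Iterate m_{i+1} = d_i*a_i - m_i, d_{i+1} = (1226 - m_{i+1}^2)/d_i, a_{i+1} = floor((a_0 + m_{i+1})/d_{i+1}):
  m_1 = 1*35 - 0 = 35, d_1 = (1226 - 35^2)/1 = 1/1 = 1, a_1 = floor((35 + 35)/1) = 70.
  m_2 = 1*70 - 35 = 35, d_2 = (1226 - 35^2)/1 = 1/1 = 1: (m_2, d_2) = (m_1, d_1) = (35, 1), so from here the quotient a_1 repeats; the period length is 1.
Hence the expansion of sqrt(1226) is a_0 = 35 followed by the repeating block 70 (period 1).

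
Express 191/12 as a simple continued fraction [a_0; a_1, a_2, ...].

[15; 1, 11]

Run the Euclidean algorithm on 191 and 12; the successive quotients are the partial quotients a_0, a_1, ... (each step inverts the fractional part left over by the previous one):
  191 = 15*12 + 11, so a_0 = 15.
  12 = 1*11 + 1, so a_1 = 1.
  11 = 11*1 + 0, so a_2 = 11.
The remainder reaches 0 after 3 divisions, so the expansion has 3 partial quotients, read off in order.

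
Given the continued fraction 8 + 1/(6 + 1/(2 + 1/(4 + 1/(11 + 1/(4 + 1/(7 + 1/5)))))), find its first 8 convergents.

Using the convergent recurrence p_i = a_i*p_{i-1} + p_{i-2}, q_i = a_i*q_{i-1} + q_{i-2} with p_{-2}=0, p_{-1}=1, q_{-2}=1, q_{-1}=0:
  i=0: a_0=8, p_0 = 8*1 + 0 = 8, q_0 = 8*0 + 1 = 1.
  i=1: a_1=6, p_1 = 6*8 + 1 = 49, q_1 = 6*1 + 0 = 6.
  i=2: a_2=2, p_2 = 2*49 + 8 = 106, q_2 = 2*6 + 1 = 13.
  i=3: a_3=4, p_3 = 4*106 + 49 = 473, q_3 = 4*13 + 6 = 58.
  i=4: a_4=11, p_4 = 11*473 + 106 = 5309, q_4 = 11*58 + 13 = 651.
  i=5: a_5=4, p_5 = 4*5309 + 473 = 21709, q_5 = 4*651 + 58 = 2662.
  i=6: a_6=7, p_6 = 7*21709 + 5309 = 157272, q_6 = 7*2662 + 651 = 19285.
  i=7: a_7=5, p_7 = 5*157272 + 21709 = 808069, q_7 = 5*19285 + 2662 = 99087.

8/1, 49/6, 106/13, 473/58, 5309/651, 21709/2662, 157272/19285, 808069/99087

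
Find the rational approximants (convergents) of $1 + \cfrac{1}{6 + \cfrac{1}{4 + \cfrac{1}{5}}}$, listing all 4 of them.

Using the convergent recurrence p_i = a_i*p_{i-1} + p_{i-2}, q_i = a_i*q_{i-1} + q_{i-2} with p_{-2}=0, p_{-1}=1, q_{-2}=1, q_{-1}=0:
  i=0: a_0=1, p_0 = 1*1 + 0 = 1, q_0 = 1*0 + 1 = 1.
  i=1: a_1=6, p_1 = 6*1 + 1 = 7, q_1 = 6*1 + 0 = 6.
  i=2: a_2=4, p_2 = 4*7 + 1 = 29, q_2 = 4*6 + 1 = 25.
  i=3: a_3=5, p_3 = 5*29 + 7 = 152, q_3 = 5*25 + 6 = 131.

1/1, 7/6, 29/25, 152/131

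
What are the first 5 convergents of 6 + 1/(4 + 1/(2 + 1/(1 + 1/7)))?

Using the convergent recurrence p_i = a_i*p_{i-1} + p_{i-2}, q_i = a_i*q_{i-1} + q_{i-2} with p_{-2}=0, p_{-1}=1, q_{-2}=1, q_{-1}=0:
  i=0: a_0=6, p_0 = 6*1 + 0 = 6, q_0 = 6*0 + 1 = 1.
  i=1: a_1=4, p_1 = 4*6 + 1 = 25, q_1 = 4*1 + 0 = 4.
  i=2: a_2=2, p_2 = 2*25 + 6 = 56, q_2 = 2*4 + 1 = 9.
  i=3: a_3=1, p_3 = 1*56 + 25 = 81, q_3 = 1*9 + 4 = 13.
  i=4: a_4=7, p_4 = 7*81 + 56 = 623, q_4 = 7*13 + 9 = 100.

6/1, 25/4, 56/9, 81/13, 623/100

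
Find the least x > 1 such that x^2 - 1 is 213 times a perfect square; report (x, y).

(x, y) = (194399, 13320)

First expand sqrt(213) as a continued fraction. With x_i = (sqrt(213) + m_i)/d_i and (m_0, d_0) = (0, 1): a_0 = floor(sqrt(213)) = 14, since 14^2 = 196 <= 213 < 225 = 15^2.
Iterate m_{i+1} = d_i*a_i - m_i, d_{i+1} = (213 - m_{i+1}^2)/d_i, a_{i+1} = floor((a_0 + m_{i+1})/d_{i+1}):
  m_1 = 1*14 - 0 = 14, d_1 = (213 - 14^2)/1 = 17/1 = 17, a_1 = floor((14 + 14)/17) = 1.
  m_2 = 17*1 - 14 = 3, d_2 = (213 - 3^2)/17 = 204/17 = 12, a_2 = floor((14 + 3)/12) = 1.
  m_3 = 12*1 - 3 = 9, d_3 = (213 - 9^2)/12 = 132/12 = 11, a_3 = floor((14 + 9)/11) = 2.
  m_4 = 11*2 - 9 = 13, d_4 = (213 - 13^2)/11 = 44/11 = 4, a_4 = floor((14 + 13)/4) = 6.
  m_5 = 4*6 - 13 = 11, d_5 = (213 - 11^2)/4 = 92/4 = 23, a_5 = floor((14 + 11)/23) = 1.
  m_6 = 23*1 - 11 = 12, d_6 = (213 - 12^2)/23 = 69/23 = 3, a_6 = floor((14 + 12)/3) = 8.
  m_7 = 3*8 - 12 = 12, d_7 = (213 - 12^2)/3 = 69/3 = 23, a_7 = floor((14 + 12)/23) = 1.
  m_8 = 23*1 - 12 = 11, d_8 = (213 - 11^2)/23 = 92/23 = 4, a_8 = floor((14 + 11)/4) = 6.
  m_9 = 4*6 - 11 = 13, d_9 = (213 - 13^2)/4 = 44/4 = 11, a_9 = floor((14 + 13)/11) = 2.
  m_10 = 11*2 - 13 = 9, d_10 = (213 - 9^2)/11 = 132/11 = 12, a_10 = floor((14 + 9)/12) = 1.
  m_11 = 12*1 - 9 = 3, d_11 = (213 - 3^2)/12 = 204/12 = 17, a_11 = floor((14 + 3)/17) = 1.
  m_12 = 17*1 - 3 = 14, d_12 = (213 - 14^2)/17 = 17/17 = 1, a_12 = floor((14 + 14)/1) = 28.
  m_13 = 1*28 - 14 = 14, d_13 = (213 - 14^2)/1 = 17/1 = 17: (m_13, d_13) = (m_1, d_1) = (14, 17), so from here the quotients repeat a_1, ..., a_12; the period length is 12.
So sqrt(213) = [14; (1, 1, 2, 6, 1, 8, 1, 6, 2, 1, 1, 28)] with period length k = 12.
k is even, so the fundamental solution of x^2 - 213y^2 = 1 is (p_{k-1}, q_{k-1}) = (p_11, q_11); compute convergents through index 11.
Convergents (p_i = a_i*p_{i-1} + p_{i-2}, q_i = a_i*q_{i-1} + q_{i-2} with p_{-2}=0, p_{-1}=1, q_{-2}=1, q_{-1}=0):
  i=0: a_0=14, p_0 = 14*1 + 0 = 14, q_0 = 14*0 + 1 = 1.
  i=1: a_1=1, p_1 = 1*14 + 1 = 15, q_1 = 1*1 + 0 = 1.
  i=2: a_2=1, p_2 = 1*15 + 14 = 29, q_2 = 1*1 + 1 = 2.
  i=3: a_3=2, p_3 = 2*29 + 15 = 73, q_3 = 2*2 + 1 = 5.
  i=4: a_4=6, p_4 = 6*73 + 29 = 467, q_4 = 6*5 + 2 = 32.
  i=5: a_5=1, p_5 = 1*467 + 73 = 540, q_5 = 1*32 + 5 = 37.
  i=6: a_6=8, p_6 = 8*540 + 467 = 4787, q_6 = 8*37 + 32 = 328.
  i=7: a_7=1, p_7 = 1*4787 + 540 = 5327, q_7 = 1*328 + 37 = 365.
  i=8: a_8=6, p_8 = 6*5327 + 4787 = 36749, q_8 = 6*365 + 328 = 2518.
  i=9: a_9=2, p_9 = 2*36749 + 5327 = 78825, q_9 = 2*2518 + 365 = 5401.
  i=10: a_10=1, p_10 = 1*78825 + 36749 = 115574, q_10 = 1*5401 + 2518 = 7919.
  i=11: a_11=1, p_11 = 1*115574 + 78825 = 194399, q_11 = 1*7919 + 5401 = 13320.
Check: 194399^2 - 213*13320^2 = 37790971201 - 37790971200 = 1, so (x, y) = (194399, 13320) solves the equation, and by the theorem it is the least positive solution.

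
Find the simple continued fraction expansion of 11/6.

Run the Euclidean algorithm on 11 and 6; the successive quotients are the partial quotients a_0, a_1, ... (each step inverts the fractional part left over by the previous one):
  11 = 1*6 + 5, so a_0 = 1.
  6 = 1*5 + 1, so a_1 = 1.
  5 = 5*1 + 0, so a_2 = 5.
The remainder reaches 0 after 3 divisions, so the expansion has 3 partial quotients, read off in order.

[1; 1, 5]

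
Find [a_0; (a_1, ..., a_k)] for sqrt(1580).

[39; (1, 2, 1, 78)]

Write x_i = (sqrt(1580) + m_i)/d_i with (m_0, d_0) = (0, 1). a_0 = floor(sqrt(1580)) = 39, since 39^2 = 1521 <= 1580 < 1600 = 40^2.
Iterate m_{i+1} = d_i*a_i - m_i, d_{i+1} = (1580 - m_{i+1}^2)/d_i, a_{i+1} = floor((a_0 + m_{i+1})/d_{i+1}):
  m_1 = 1*39 - 0 = 39, d_1 = (1580 - 39^2)/1 = 59/1 = 59, a_1 = floor((39 + 39)/59) = 1.
  m_2 = 59*1 - 39 = 20, d_2 = (1580 - 20^2)/59 = 1180/59 = 20, a_2 = floor((39 + 20)/20) = 2.
  m_3 = 20*2 - 20 = 20, d_3 = (1580 - 20^2)/20 = 1180/20 = 59, a_3 = floor((39 + 20)/59) = 1.
  m_4 = 59*1 - 20 = 39, d_4 = (1580 - 39^2)/59 = 59/59 = 1, a_4 = floor((39 + 39)/1) = 78.
  m_5 = 1*78 - 39 = 39, d_5 = (1580 - 39^2)/1 = 59/1 = 59: (m_5, d_5) = (m_1, d_1) = (39, 59), so from here the quotients repeat a_1, ..., a_4; the period length is 4.
Hence the expansion of sqrt(1580) is a_0 = 39 followed by the repeating block 1, 2, 1, 78 (period 4).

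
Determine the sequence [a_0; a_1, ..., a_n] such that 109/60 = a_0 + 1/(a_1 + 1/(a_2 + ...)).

Run the Euclidean algorithm on 109 and 60; the successive quotients are the partial quotients a_0, a_1, ... (each step inverts the fractional part left over by the previous one):
  109 = 1*60 + 49, so a_0 = 1.
  60 = 1*49 + 11, so a_1 = 1.
  49 = 4*11 + 5, so a_2 = 4.
  11 = 2*5 + 1, so a_3 = 2.
  5 = 5*1 + 0, so a_4 = 5.
The remainder reaches 0 after 5 divisions, so the expansion has 5 partial quotients, read off in order.

[1; 1, 4, 2, 5]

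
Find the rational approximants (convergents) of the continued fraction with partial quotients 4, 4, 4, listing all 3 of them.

4/1, 17/4, 72/17

Using the convergent recurrence p_i = a_i*p_{i-1} + p_{i-2}, q_i = a_i*q_{i-1} + q_{i-2} with p_{-2}=0, p_{-1}=1, q_{-2}=1, q_{-1}=0:
  i=0: a_0=4, p_0 = 4*1 + 0 = 4, q_0 = 4*0 + 1 = 1.
  i=1: a_1=4, p_1 = 4*4 + 1 = 17, q_1 = 4*1 + 0 = 4.
  i=2: a_2=4, p_2 = 4*17 + 4 = 72, q_2 = 4*4 + 1 = 17.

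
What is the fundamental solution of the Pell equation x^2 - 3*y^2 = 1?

First expand sqrt(3) as a continued fraction. With x_i = (sqrt(3) + m_i)/d_i and (m_0, d_0) = (0, 1): a_0 = floor(sqrt(3)) = 1, since 1^2 = 1 <= 3 < 4 = 2^2.
Iterate m_{i+1} = d_i*a_i - m_i, d_{i+1} = (3 - m_{i+1}^2)/d_i, a_{i+1} = floor((a_0 + m_{i+1})/d_{i+1}):
  m_1 = 1*1 - 0 = 1, d_1 = (3 - 1^2)/1 = 2/1 = 2, a_1 = floor((1 + 1)/2) = 1.
  m_2 = 2*1 - 1 = 1, d_2 = (3 - 1^2)/2 = 2/2 = 1, a_2 = floor((1 + 1)/1) = 2.
  m_3 = 1*2 - 1 = 1, d_3 = (3 - 1^2)/1 = 2/1 = 2: (m_3, d_3) = (m_1, d_1) = (1, 2), so from here the quotients repeat a_1, a_2; the period length is 2.
So sqrt(3) = [1; (1, 2)] with period length k = 2.
k is even, so the fundamental solution of x^2 - 3y^2 = 1 is (p_{k-1}, q_{k-1}) = (p_1, q_1); compute convergents through index 1.
Convergents (p_i = a_i*p_{i-1} + p_{i-2}, q_i = a_i*q_{i-1} + q_{i-2} with p_{-2}=0, p_{-1}=1, q_{-2}=1, q_{-1}=0):
  i=0: a_0=1, p_0 = 1*1 + 0 = 1, q_0 = 1*0 + 1 = 1.
  i=1: a_1=1, p_1 = 1*1 + 1 = 2, q_1 = 1*1 + 0 = 1.
Check: 2^2 - 3*1^2 = 4 - 3 = 1, so (x, y) = (2, 1) solves the equation, and by the theorem it is the least positive solution.

(x, y) = (2, 1)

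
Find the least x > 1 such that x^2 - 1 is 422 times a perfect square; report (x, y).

First expand sqrt(422) as a continued fraction. With x_i = (sqrt(422) + m_i)/d_i and (m_0, d_0) = (0, 1): a_0 = floor(sqrt(422)) = 20, since 20^2 = 400 <= 422 < 441 = 21^2.
Iterate m_{i+1} = d_i*a_i - m_i, d_{i+1} = (422 - m_{i+1}^2)/d_i, a_{i+1} = floor((a_0 + m_{i+1})/d_{i+1}):
  m_1 = 1*20 - 0 = 20, d_1 = (422 - 20^2)/1 = 22/1 = 22, a_1 = floor((20 + 20)/22) = 1.
  m_2 = 22*1 - 20 = 2, d_2 = (422 - 2^2)/22 = 418/22 = 19, a_2 = floor((20 + 2)/19) = 1.
  m_3 = 19*1 - 2 = 17, d_3 = (422 - 17^2)/19 = 133/19 = 7, a_3 = floor((20 + 17)/7) = 5.
  m_4 = 7*5 - 17 = 18, d_4 = (422 - 18^2)/7 = 98/7 = 14, a_4 = floor((20 + 18)/14) = 2.
  m_5 = 14*2 - 18 = 10, d_5 = (422 - 10^2)/14 = 322/14 = 23, a_5 = floor((20 + 10)/23) = 1.
  m_6 = 23*1 - 10 = 13, d_6 = (422 - 13^2)/23 = 253/23 = 11, a_6 = floor((20 + 13)/11) = 3.
  m_7 = 11*3 - 13 = 20, d_7 = (422 - 20^2)/11 = 22/11 = 2, a_7 = floor((20 + 20)/2) = 20.
  m_8 = 2*20 - 20 = 20, d_8 = (422 - 20^2)/2 = 22/2 = 11, a_8 = floor((20 + 20)/11) = 3.
  m_9 = 11*3 - 20 = 13, d_9 = (422 - 13^2)/11 = 253/11 = 23, a_9 = floor((20 + 13)/23) = 1.
  m_10 = 23*1 - 13 = 10, d_10 = (422 - 10^2)/23 = 322/23 = 14, a_10 = floor((20 + 10)/14) = 2.
  m_11 = 14*2 - 10 = 18, d_11 = (422 - 18^2)/14 = 98/14 = 7, a_11 = floor((20 + 18)/7) = 5.
  m_12 = 7*5 - 18 = 17, d_12 = (422 - 17^2)/7 = 133/7 = 19, a_12 = floor((20 + 17)/19) = 1.
  m_13 = 19*1 - 17 = 2, d_13 = (422 - 2^2)/19 = 418/19 = 22, a_13 = floor((20 + 2)/22) = 1.
  m_14 = 22*1 - 2 = 20, d_14 = (422 - 20^2)/22 = 22/22 = 1, a_14 = floor((20 + 20)/1) = 40.
  m_15 = 1*40 - 20 = 20, d_15 = (422 - 20^2)/1 = 22/1 = 22: (m_15, d_15) = (m_1, d_1) = (20, 22), so from here the quotients repeat a_1, ..., a_14; the period length is 14.
So sqrt(422) = [20; (1, 1, 5, 2, 1, 3, 20, 3, 1, 2, 5, 1, 1, 40)] with period length k = 14.
k is even, so the fundamental solution of x^2 - 422y^2 = 1 is (p_{k-1}, q_{k-1}) = (p_13, q_13); compute convergents through index 13.
Convergents (p_i = a_i*p_{i-1} + p_{i-2}, q_i = a_i*q_{i-1} + q_{i-2} with p_{-2}=0, p_{-1}=1, q_{-2}=1, q_{-1}=0):
  i=0: a_0=20, p_0 = 20*1 + 0 = 20, q_0 = 20*0 + 1 = 1.
  i=1: a_1=1, p_1 = 1*20 + 1 = 21, q_1 = 1*1 + 0 = 1.
  i=2: a_2=1, p_2 = 1*21 + 20 = 41, q_2 = 1*1 + 1 = 2.
  i=3: a_3=5, p_3 = 5*41 + 21 = 226, q_3 = 5*2 + 1 = 11.
  i=4: a_4=2, p_4 = 2*226 + 41 = 493, q_4 = 2*11 + 2 = 24.
  i=5: a_5=1, p_5 = 1*493 + 226 = 719, q_5 = 1*24 + 11 = 35.
  i=6: a_6=3, p_6 = 3*719 + 493 = 2650, q_6 = 3*35 + 24 = 129.
  i=7: a_7=20, p_7 = 20*2650 + 719 = 53719, q_7 = 20*129 + 35 = 2615.
  i=8: a_8=3, p_8 = 3*53719 + 2650 = 163807, q_8 = 3*2615 + 129 = 7974.
  i=9: a_9=1, p_9 = 1*163807 + 53719 = 217526, q_9 = 1*7974 + 2615 = 10589.
  i=10: a_10=2, p_10 = 2*217526 + 163807 = 598859, q_10 = 2*10589 + 7974 = 29152.
  i=11: a_11=5, p_11 = 5*598859 + 217526 = 3211821, q_11 = 5*29152 + 10589 = 156349.
  i=12: a_12=1, p_12 = 1*3211821 + 598859 = 3810680, q_12 = 1*156349 + 29152 = 185501.
  i=13: a_13=1, p_13 = 1*3810680 + 3211821 = 7022501, q_13 = 1*185501 + 156349 = 341850.
Check: 7022501^2 - 422*341850^2 = 49315520295001 - 49315520295000 = 1, so (x, y) = (7022501, 341850) solves the equation, and by the theorem it is the least positive solution.

(x, y) = (7022501, 341850)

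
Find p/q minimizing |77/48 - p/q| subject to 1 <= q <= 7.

Expand x = 77/48 as a continued fraction with the Euclidean algorithm:
  77 = 1*48 + 29, so a_0 = 1.
  48 = 1*29 + 19, so a_1 = 1.
  29 = 1*19 + 10, so a_2 = 1.
  19 = 1*10 + 9, so a_3 = 1.
  10 = 1*9 + 1, so a_4 = 1.
  9 = 9*1 + 0, so a_5 = 9.
so x = [1; 1, 1, 1, 1, 9].
Convergents (p_i = a_i*p_{i-1} + p_{i-2}, q_i = a_i*q_{i-1} + q_{i-2} with p_{-2}=0, p_{-1}=1, q_{-2}=1, q_{-1}=0), until the denominator exceeds 7:
  i=0: a_0=1, p_0 = 1*1 + 0 = 1, q_0 = 1*0 + 1 = 1.
  i=1: a_1=1, p_1 = 1*1 + 1 = 2, q_1 = 1*1 + 0 = 1.
  i=2: a_2=1, p_2 = 1*2 + 1 = 3, q_2 = 1*1 + 1 = 2.
  i=3: a_3=1, p_3 = 1*3 + 2 = 5, q_3 = 1*2 + 1 = 3.
  i=4: a_4=1, p_4 = 1*5 + 3 = 8, q_4 = 1*3 + 2 = 5.
  i=5: a_5=9, p_5 = 9*8 + 5 = 77, q_5 = 9*5 + 3 = 48.
q_5 = 48 > 7, so the last convergent with denominator <= 7 is p_4/q_4 = 8/5.
The closest fraction with denominator <= 7 is either p_4/q_4 or the intermediate fraction (k*p_4 + p_3)/(k*q_4 + q_3) with the largest k >= 1 whose denominator stays <= 7; these approach x as k grows, and every other convergent or intermediate fraction in range is farther away.
Largest k: floor((7 - q_3)/q_4) = floor((7 - 3)/5) = 0.
Since k = 0, no intermediate fraction beyond p_4/q_4 has denominator <= 7, so the convergent 8/5 is the closest (its error is |77*5 - 8*48|/(48*5) = 1/240).

8/5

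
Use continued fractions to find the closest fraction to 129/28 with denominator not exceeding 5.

Expand x = 129/28 as a continued fraction with the Euclidean algorithm:
  129 = 4*28 + 17, so a_0 = 4.
  28 = 1*17 + 11, so a_1 = 1.
  17 = 1*11 + 6, so a_2 = 1.
  11 = 1*6 + 5, so a_3 = 1.
  6 = 1*5 + 1, so a_4 = 1.
  5 = 5*1 + 0, so a_5 = 5.
so x = [4; 1, 1, 1, 1, 5].
Convergents (p_i = a_i*p_{i-1} + p_{i-2}, q_i = a_i*q_{i-1} + q_{i-2} with p_{-2}=0, p_{-1}=1, q_{-2}=1, q_{-1}=0), until the denominator exceeds 5:
  i=0: a_0=4, p_0 = 4*1 + 0 = 4, q_0 = 4*0 + 1 = 1.
  i=1: a_1=1, p_1 = 1*4 + 1 = 5, q_1 = 1*1 + 0 = 1.
  i=2: a_2=1, p_2 = 1*5 + 4 = 9, q_2 = 1*1 + 1 = 2.
  i=3: a_3=1, p_3 = 1*9 + 5 = 14, q_3 = 1*2 + 1 = 3.
  i=4: a_4=1, p_4 = 1*14 + 9 = 23, q_4 = 1*3 + 2 = 5.
  i=5: a_5=5, p_5 = 5*23 + 14 = 129, q_5 = 5*5 + 3 = 28.
q_5 = 28 > 5, so the last convergent with denominator <= 5 is p_4/q_4 = 23/5.
The closest fraction with denominator <= 5 is either p_4/q_4 or the intermediate fraction (k*p_4 + p_3)/(k*q_4 + q_3) with the largest k >= 1 whose denominator stays <= 5; these approach x as k grows, and every other convergent or intermediate fraction in range is farther away.
Largest k: floor((5 - q_3)/q_4) = floor((5 - 3)/5) = 0.
Since k = 0, no intermediate fraction beyond p_4/q_4 has denominator <= 5, so the convergent 23/5 is the closest (its error is |129*5 - 23*28|/(28*5) = 1/140).

23/5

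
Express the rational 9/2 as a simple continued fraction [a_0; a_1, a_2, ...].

[4; 2]

Run the Euclidean algorithm on 9 and 2; the successive quotients are the partial quotients a_0, a_1, ... (each step inverts the fractional part left over by the previous one):
  9 = 4*2 + 1, so a_0 = 4.
  2 = 2*1 + 0, so a_1 = 2.
The remainder reaches 0 after 2 divisions, so the expansion has 2 partial quotients, read off in order.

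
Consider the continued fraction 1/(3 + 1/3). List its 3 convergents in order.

Using the convergent recurrence p_i = a_i*p_{i-1} + p_{i-2}, q_i = a_i*q_{i-1} + q_{i-2} with p_{-2}=0, p_{-1}=1, q_{-2}=1, q_{-1}=0:
  i=0: a_0=0, p_0 = 0*1 + 0 = 0, q_0 = 0*0 + 1 = 1.
  i=1: a_1=3, p_1 = 3*0 + 1 = 1, q_1 = 3*1 + 0 = 3.
  i=2: a_2=3, p_2 = 3*1 + 0 = 3, q_2 = 3*3 + 1 = 10.

0/1, 1/3, 3/10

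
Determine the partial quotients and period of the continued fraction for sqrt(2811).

[53; (53, 106)]

Write x_i = (sqrt(2811) + m_i)/d_i with (m_0, d_0) = (0, 1). a_0 = floor(sqrt(2811)) = 53, since 53^2 = 2809 <= 2811 < 2916 = 54^2.
Iterate m_{i+1} = d_i*a_i - m_i, d_{i+1} = (2811 - m_{i+1}^2)/d_i, a_{i+1} = floor((a_0 + m_{i+1})/d_{i+1}):
  m_1 = 1*53 - 0 = 53, d_1 = (2811 - 53^2)/1 = 2/1 = 2, a_1 = floor((53 + 53)/2) = 53.
  m_2 = 2*53 - 53 = 53, d_2 = (2811 - 53^2)/2 = 2/2 = 1, a_2 = floor((53 + 53)/1) = 106.
  m_3 = 1*106 - 53 = 53, d_3 = (2811 - 53^2)/1 = 2/1 = 2: (m_3, d_3) = (m_1, d_1) = (53, 2), so from here the quotients repeat a_1, a_2; the period length is 2.
Hence the expansion of sqrt(2811) is a_0 = 53 followed by the repeating block 53, 106 (period 2).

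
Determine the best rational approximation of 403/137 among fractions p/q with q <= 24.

50/17

Expand x = 403/137 as a continued fraction with the Euclidean algorithm:
  403 = 2*137 + 129, so a_0 = 2.
  137 = 1*129 + 8, so a_1 = 1.
  129 = 16*8 + 1, so a_2 = 16.
  8 = 8*1 + 0, so a_3 = 8.
so x = [2; 1, 16, 8].
Convergents (p_i = a_i*p_{i-1} + p_{i-2}, q_i = a_i*q_{i-1} + q_{i-2} with p_{-2}=0, p_{-1}=1, q_{-2}=1, q_{-1}=0), until the denominator exceeds 24:
  i=0: a_0=2, p_0 = 2*1 + 0 = 2, q_0 = 2*0 + 1 = 1.
  i=1: a_1=1, p_1 = 1*2 + 1 = 3, q_1 = 1*1 + 0 = 1.
  i=2: a_2=16, p_2 = 16*3 + 2 = 50, q_2 = 16*1 + 1 = 17.
  i=3: a_3=8, p_3 = 8*50 + 3 = 403, q_3 = 8*17 + 1 = 137.
q_3 = 137 > 24, so the last convergent with denominator <= 24 is p_2/q_2 = 50/17.
The closest fraction with denominator <= 24 is either p_2/q_2 or the intermediate fraction (k*p_2 + p_1)/(k*q_2 + q_1) with the largest k >= 1 whose denominator stays <= 24; these approach x as k grows, and every other convergent or intermediate fraction in range is farther away.
Largest k: floor((24 - q_1)/q_2) = floor((24 - 1)/17) = 1.
That gives (1*50 + 3)/(1*17 + 1) = 53/18.
Compare the errors: |x - 50/17| = |403*17 - 50*137|/(137*17) = 1/2329, and |x - 53/18| = |403*18 - 53*137|/(137*18) = 7/2466.
Cross-multiplying, 1*2466 = 2466 < 16303 = 7*2329, so 1/2329 is smaller: the convergent 50/17 is closer to x than 53/18.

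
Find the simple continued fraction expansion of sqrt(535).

Write x_i = (sqrt(535) + m_i)/d_i with (m_0, d_0) = (0, 1). a_0 = floor(sqrt(535)) = 23, since 23^2 = 529 <= 535 < 576 = 24^2.
Iterate m_{i+1} = d_i*a_i - m_i, d_{i+1} = (535 - m_{i+1}^2)/d_i, a_{i+1} = floor((a_0 + m_{i+1})/d_{i+1}):
  m_1 = 1*23 - 0 = 23, d_1 = (535 - 23^2)/1 = 6/1 = 6, a_1 = floor((23 + 23)/6) = 7.
  m_2 = 6*7 - 23 = 19, d_2 = (535 - 19^2)/6 = 174/6 = 29, a_2 = floor((23 + 19)/29) = 1.
  m_3 = 29*1 - 19 = 10, d_3 = (535 - 10^2)/29 = 435/29 = 15, a_3 = floor((23 + 10)/15) = 2.
  m_4 = 15*2 - 10 = 20, d_4 = (535 - 20^2)/15 = 135/15 = 9, a_4 = floor((23 + 20)/9) = 4.
  m_5 = 9*4 - 20 = 16, d_5 = (535 - 16^2)/9 = 279/9 = 31, a_5 = floor((23 + 16)/31) = 1.
  m_6 = 31*1 - 16 = 15, d_6 = (535 - 15^2)/31 = 310/31 = 10, a_6 = floor((23 + 15)/10) = 3.
  m_7 = 10*3 - 15 = 15, d_7 = (535 - 15^2)/10 = 310/10 = 31, a_7 = floor((23 + 15)/31) = 1.
  m_8 = 31*1 - 15 = 16, d_8 = (535 - 16^2)/31 = 279/31 = 9, a_8 = floor((23 + 16)/9) = 4.
  m_9 = 9*4 - 16 = 20, d_9 = (535 - 20^2)/9 = 135/9 = 15, a_9 = floor((23 + 20)/15) = 2.
  m_10 = 15*2 - 20 = 10, d_10 = (535 - 10^2)/15 = 435/15 = 29, a_10 = floor((23 + 10)/29) = 1.
  m_11 = 29*1 - 10 = 19, d_11 = (535 - 19^2)/29 = 174/29 = 6, a_11 = floor((23 + 19)/6) = 7.
  m_12 = 6*7 - 19 = 23, d_12 = (535 - 23^2)/6 = 6/6 = 1, a_12 = floor((23 + 23)/1) = 46.
  m_13 = 1*46 - 23 = 23, d_13 = (535 - 23^2)/1 = 6/1 = 6: (m_13, d_13) = (m_1, d_1) = (23, 6), so from here the quotients repeat a_1, ..., a_12; the period length is 12.
Hence the expansion of sqrt(535) is a_0 = 23 followed by the repeating block 7, 1, 2, 4, 1, 3, 1, 4, 2, 1, 7, 46 (period 12).

[23; (7, 1, 2, 4, 1, 3, 1, 4, 2, 1, 7, 46)]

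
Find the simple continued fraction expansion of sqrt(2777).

[52; (1, 2, 3, 3, 2, 1, 104)]

Write x_i = (sqrt(2777) + m_i)/d_i with (m_0, d_0) = (0, 1). a_0 = floor(sqrt(2777)) = 52, since 52^2 = 2704 <= 2777 < 2809 = 53^2.
Iterate m_{i+1} = d_i*a_i - m_i, d_{i+1} = (2777 - m_{i+1}^2)/d_i, a_{i+1} = floor((a_0 + m_{i+1})/d_{i+1}):
  m_1 = 1*52 - 0 = 52, d_1 = (2777 - 52^2)/1 = 73/1 = 73, a_1 = floor((52 + 52)/73) = 1.
  m_2 = 73*1 - 52 = 21, d_2 = (2777 - 21^2)/73 = 2336/73 = 32, a_2 = floor((52 + 21)/32) = 2.
  m_3 = 32*2 - 21 = 43, d_3 = (2777 - 43^2)/32 = 928/32 = 29, a_3 = floor((52 + 43)/29) = 3.
  m_4 = 29*3 - 43 = 44, d_4 = (2777 - 44^2)/29 = 841/29 = 29, a_4 = floor((52 + 44)/29) = 3.
  m_5 = 29*3 - 44 = 43, d_5 = (2777 - 43^2)/29 = 928/29 = 32, a_5 = floor((52 + 43)/32) = 2.
  m_6 = 32*2 - 43 = 21, d_6 = (2777 - 21^2)/32 = 2336/32 = 73, a_6 = floor((52 + 21)/73) = 1.
  m_7 = 73*1 - 21 = 52, d_7 = (2777 - 52^2)/73 = 73/73 = 1, a_7 = floor((52 + 52)/1) = 104.
  m_8 = 1*104 - 52 = 52, d_8 = (2777 - 52^2)/1 = 73/1 = 73: (m_8, d_8) = (m_1, d_1) = (52, 73), so from here the quotients repeat a_1, ..., a_7; the period length is 7.
Hence the expansion of sqrt(2777) is a_0 = 52 followed by the repeating block 1, 2, 3, 3, 2, 1, 104 (period 7).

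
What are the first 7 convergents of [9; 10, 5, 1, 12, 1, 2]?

Using the convergent recurrence p_i = a_i*p_{i-1} + p_{i-2}, q_i = a_i*q_{i-1} + q_{i-2} with p_{-2}=0, p_{-1}=1, q_{-2}=1, q_{-1}=0:
  i=0: a_0=9, p_0 = 9*1 + 0 = 9, q_0 = 9*0 + 1 = 1.
  i=1: a_1=10, p_1 = 10*9 + 1 = 91, q_1 = 10*1 + 0 = 10.
  i=2: a_2=5, p_2 = 5*91 + 9 = 464, q_2 = 5*10 + 1 = 51.
  i=3: a_3=1, p_3 = 1*464 + 91 = 555, q_3 = 1*51 + 10 = 61.
  i=4: a_4=12, p_4 = 12*555 + 464 = 7124, q_4 = 12*61 + 51 = 783.
  i=5: a_5=1, p_5 = 1*7124 + 555 = 7679, q_5 = 1*783 + 61 = 844.
  i=6: a_6=2, p_6 = 2*7679 + 7124 = 22482, q_6 = 2*844 + 783 = 2471.

9/1, 91/10, 464/51, 555/61, 7124/783, 7679/844, 22482/2471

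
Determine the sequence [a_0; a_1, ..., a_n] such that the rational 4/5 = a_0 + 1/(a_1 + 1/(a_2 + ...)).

[0; 1, 4]

Run the Euclidean algorithm on 4 and 5; the successive quotients are the partial quotients a_0, a_1, ... (each step inverts the fractional part left over by the previous one):
  4 = 0*5 + 4, so a_0 = 0.
  5 = 1*4 + 1, so a_1 = 1.
  4 = 4*1 + 0, so a_2 = 4.
The remainder reaches 0 after 3 divisions, so the expansion has 3 partial quotients, read off in order.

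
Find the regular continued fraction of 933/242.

[3; 1, 5, 1, 10, 1, 2]

Run the Euclidean algorithm on 933 and 242; the successive quotients are the partial quotients a_0, a_1, ... (each step inverts the fractional part left over by the previous one):
  933 = 3*242 + 207, so a_0 = 3.
  242 = 1*207 + 35, so a_1 = 1.
  207 = 5*35 + 32, so a_2 = 5.
  35 = 1*32 + 3, so a_3 = 1.
  32 = 10*3 + 2, so a_4 = 10.
  3 = 1*2 + 1, so a_5 = 1.
  2 = 2*1 + 0, so a_6 = 2.
The remainder reaches 0 after 7 divisions, so the expansion has 7 partial quotients, read off in order.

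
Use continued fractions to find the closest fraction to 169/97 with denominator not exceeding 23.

Expand x = 169/97 as a continued fraction with the Euclidean algorithm:
  169 = 1*97 + 72, so a_0 = 1.
  97 = 1*72 + 25, so a_1 = 1.
  72 = 2*25 + 22, so a_2 = 2.
  25 = 1*22 + 3, so a_3 = 1.
  22 = 7*3 + 1, so a_4 = 7.
  3 = 3*1 + 0, so a_5 = 3.
so x = [1; 1, 2, 1, 7, 3].
Convergents (p_i = a_i*p_{i-1} + p_{i-2}, q_i = a_i*q_{i-1} + q_{i-2} with p_{-2}=0, p_{-1}=1, q_{-2}=1, q_{-1}=0), until the denominator exceeds 23:
  i=0: a_0=1, p_0 = 1*1 + 0 = 1, q_0 = 1*0 + 1 = 1.
  i=1: a_1=1, p_1 = 1*1 + 1 = 2, q_1 = 1*1 + 0 = 1.
  i=2: a_2=2, p_2 = 2*2 + 1 = 5, q_2 = 2*1 + 1 = 3.
  i=3: a_3=1, p_3 = 1*5 + 2 = 7, q_3 = 1*3 + 1 = 4.
  i=4: a_4=7, p_4 = 7*7 + 5 = 54, q_4 = 7*4 + 3 = 31.
q_4 = 31 > 23, so the last convergent with denominator <= 23 is p_3/q_3 = 7/4.
The closest fraction with denominator <= 23 is either p_3/q_3 or the intermediate fraction (k*p_3 + p_2)/(k*q_3 + q_2) with the largest k >= 1 whose denominator stays <= 23; these approach x as k grows, and every other convergent or intermediate fraction in range is farther away.
Largest k: floor((23 - q_2)/q_3) = floor((23 - 3)/4) = 5.
That gives (5*7 + 5)/(5*4 + 3) = 40/23.
Compare the errors: |x - 7/4| = |169*4 - 7*97|/(97*4) = 3/388, and |x - 40/23| = |169*23 - 40*97|/(97*23) = 7/2231.
Cross-multiplying, 7*388 = 2716 < 6693 = 3*2231, so 7/2231 is smaller: the intermediate fraction 40/23 is closer to x than 7/4.

40/23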